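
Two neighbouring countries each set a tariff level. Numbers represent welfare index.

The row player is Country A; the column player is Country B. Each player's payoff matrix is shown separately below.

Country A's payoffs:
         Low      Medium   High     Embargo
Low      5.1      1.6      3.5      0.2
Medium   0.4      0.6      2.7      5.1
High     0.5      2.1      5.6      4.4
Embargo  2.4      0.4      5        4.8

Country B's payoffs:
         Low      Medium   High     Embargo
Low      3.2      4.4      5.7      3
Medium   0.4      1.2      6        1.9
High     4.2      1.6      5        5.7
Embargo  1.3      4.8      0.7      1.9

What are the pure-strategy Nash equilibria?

Country A against Low: payoffs 5.1, 0.4, 0.5, 2.4 → best response Low.
Country A against Medium: payoffs 1.6, 0.6, 2.1, 0.4 → best response High.
Country A against High: payoffs 3.5, 2.7, 5.6, 5 → best response High.
Country A against Embargo: payoffs 0.2, 5.1, 4.4, 4.8 → best response Medium.
Country B against Low: payoffs 3.2, 4.4, 5.7, 3 → best response High.
Country B against Medium: payoffs 0.4, 1.2, 6, 1.9 → best response High.
Country B against High: payoffs 4.2, 1.6, 5, 5.7 → best response Embargo.
Country B against Embargo: payoffs 1.3, 4.8, 0.7, 1.9 → best response Medium.
No profile is a mutual best response for all players.

No pure-strategy Nash equilibrium.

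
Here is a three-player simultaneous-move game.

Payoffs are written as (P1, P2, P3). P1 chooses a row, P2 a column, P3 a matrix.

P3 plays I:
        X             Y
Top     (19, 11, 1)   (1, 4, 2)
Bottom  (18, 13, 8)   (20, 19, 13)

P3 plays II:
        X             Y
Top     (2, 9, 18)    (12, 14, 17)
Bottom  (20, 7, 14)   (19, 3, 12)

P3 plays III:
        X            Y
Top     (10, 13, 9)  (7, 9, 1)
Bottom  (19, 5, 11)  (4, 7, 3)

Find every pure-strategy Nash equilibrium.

The pure Nash equilibria are (Bottom, X, II), (Bottom, Y, I).

(Top, X, I): P3 can switch to II (1 → 18). Not NE.
(Top, X, II): P1 can switch to Bottom (2 → 20). Not NE.
(Top, X, III): P1 can switch to Bottom (10 → 19). Not NE.
(Top, Y, I): P1 can switch to Bottom (1 → 20). Not NE.
(Top, Y, II): P1 can switch to Bottom (12 → 19). Not NE.
(Top, Y, III): P2 can switch to X (9 → 13). Not NE.
(Bottom, X, II): P1 gets 20, best alternative 2; P2 gets 7, best alternative 3; P3 gets 14, best alternative 11. No profitable deviation — NE.
(Bottom, Y, I): P1 gets 20, best alternative 1; P2 gets 19, best alternative 13; P3 gets 13, best alternative 12. No profitable deviation — NE.
(The remaining 4 profiles each have a profitable deviation by the same check.)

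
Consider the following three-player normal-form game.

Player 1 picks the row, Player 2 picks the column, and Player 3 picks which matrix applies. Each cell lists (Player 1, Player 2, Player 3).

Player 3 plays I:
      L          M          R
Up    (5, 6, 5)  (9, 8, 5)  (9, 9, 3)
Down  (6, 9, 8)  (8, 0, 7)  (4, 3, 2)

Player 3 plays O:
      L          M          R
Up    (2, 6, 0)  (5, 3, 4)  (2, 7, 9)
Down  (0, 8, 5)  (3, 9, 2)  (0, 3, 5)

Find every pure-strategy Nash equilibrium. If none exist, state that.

Player 1 against (L, I): payoffs 5, 6 → best response Down.
Player 1 against (L, O): payoffs 2, 0 → best response Up.
Player 1 against (M, I): payoffs 9, 8 → best response Up.
Player 1 against (M, O): payoffs 5, 3 → best response Up.
Player 1 against (R, I): payoffs 9, 4 → best response Up.
Player 1 against (R, O): payoffs 2, 0 → best response Up.
Player 2 against (Up, I): payoffs 6, 8, 9 → best response R.
Player 2 against (Up, O): payoffs 6, 3, 7 → best response R.
Player 2 against (Down, I): payoffs 9, 0, 3 → best response L.
Player 2 against (Down, O): payoffs 8, 9, 3 → best response M.
Player 3 against (Up, L): payoffs 5, 0 → best response I.
Player 3 against (Up, M): payoffs 5, 4 → best response I.
Player 3 against (Up, R): payoffs 3, 9 → best response O.
Player 3 against (Down, L): payoffs 8, 5 → best response I.
Player 3 against (Down, M): payoffs 7, 2 → best response I.
Player 3 against (Down, R): payoffs 2, 5 → best response O.
Mutual best responses: (Up, R, O); (Down, L, I).

The pure Nash equilibria are (Up, R, O); (Down, L, I).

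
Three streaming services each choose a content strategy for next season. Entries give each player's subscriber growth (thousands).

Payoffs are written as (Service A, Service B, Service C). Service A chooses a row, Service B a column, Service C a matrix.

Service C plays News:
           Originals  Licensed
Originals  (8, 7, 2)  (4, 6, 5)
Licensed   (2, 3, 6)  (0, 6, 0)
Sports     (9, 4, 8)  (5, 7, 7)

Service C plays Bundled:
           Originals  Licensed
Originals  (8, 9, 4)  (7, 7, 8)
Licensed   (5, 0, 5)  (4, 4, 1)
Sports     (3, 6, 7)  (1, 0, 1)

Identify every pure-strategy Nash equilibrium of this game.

Check each profile: it is a Nash equilibrium iff no player can strictly gain by switching unilaterally.
(Originals, Originals, News): Service A can switch to Sports (8 → 9). Not NE.
(Originals, Originals, Bundled): Service A gets 8, best alternative 5; Service B gets 9, best alternative 7; Service C gets 4, best alternative 2. No profitable deviation — NE.
(Originals, Licensed, News): Service A can switch to Sports (4 → 5). Not NE.
(Originals, Licensed, Bundled): Service B can switch to Originals (7 → 9). Not NE.
(Licensed, Originals, News): Service A can switch to Originals (2 → 8). Not NE.
(Licensed, Originals, Bundled): Service A can switch to Originals (5 → 8). Not NE.
(Licensed, Licensed, News): Service A can switch to Originals (0 → 4). Not NE.
(Licensed, Licensed, Bundled): Service A can switch to Originals (4 → 7). Not NE.
(Sports, Originals, News): Service B can switch to Licensed (4 → 7). Not NE.
(Sports, Originals, Bundled): Service A can switch to Originals (3 → 8). Not NE.
(Sports, Licensed, News): Service A gets 5, best alternative 4; Service B gets 7, best alternative 4; Service C gets 7, best alternative 1. No profitable deviation — NE.
(Sports, Licensed, Bundled): Service A can switch to Originals (1 → 7). Not NE.

(Originals, Originals, Bundled) and (Sports, Licensed, News)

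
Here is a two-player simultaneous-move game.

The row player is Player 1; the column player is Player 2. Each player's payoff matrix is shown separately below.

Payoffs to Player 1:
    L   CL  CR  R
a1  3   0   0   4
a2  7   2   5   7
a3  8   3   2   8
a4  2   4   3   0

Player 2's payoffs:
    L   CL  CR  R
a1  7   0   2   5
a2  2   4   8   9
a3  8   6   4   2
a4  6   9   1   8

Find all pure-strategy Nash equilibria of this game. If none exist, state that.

Pure-strategy Nash equilibria: (a3, L); (a4, CL)

Player 1 against L: payoffs 3, 7, 8, 2 → best response a3.
Player 1 against CL: payoffs 0, 2, 3, 4 → best response a4.
Player 1 against CR: payoffs 0, 5, 2, 3 → best response a2.
Player 1 against R: payoffs 4, 7, 8, 0 → best response a3.
Player 2 against a1: payoffs 7, 0, 2, 5 → best response L.
Player 2 against a2: payoffs 2, 4, 8, 9 → best response R.
Player 2 against a3: payoffs 8, 6, 4, 2 → best response L.
Player 2 against a4: payoffs 6, 9, 1, 8 → best response CL.
Mutual best responses: (a3, L); (a4, CL).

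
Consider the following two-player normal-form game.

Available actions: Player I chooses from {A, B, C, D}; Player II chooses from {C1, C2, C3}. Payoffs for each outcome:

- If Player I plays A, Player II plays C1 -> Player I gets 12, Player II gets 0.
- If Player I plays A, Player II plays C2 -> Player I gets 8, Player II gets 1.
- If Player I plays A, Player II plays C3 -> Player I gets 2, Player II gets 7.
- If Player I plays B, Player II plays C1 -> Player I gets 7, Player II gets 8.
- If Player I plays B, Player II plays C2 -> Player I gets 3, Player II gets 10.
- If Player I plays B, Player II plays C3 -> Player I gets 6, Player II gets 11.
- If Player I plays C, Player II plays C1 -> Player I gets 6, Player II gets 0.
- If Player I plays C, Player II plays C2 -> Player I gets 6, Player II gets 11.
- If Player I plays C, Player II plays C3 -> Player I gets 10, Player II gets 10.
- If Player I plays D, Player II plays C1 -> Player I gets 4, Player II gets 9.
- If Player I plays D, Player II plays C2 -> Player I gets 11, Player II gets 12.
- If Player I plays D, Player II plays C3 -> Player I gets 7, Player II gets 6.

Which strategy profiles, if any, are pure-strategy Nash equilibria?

(A, C1): Player II can switch to C2 (0 → 1). Not NE.
(A, C2): Player I can switch to D (8 → 11). Not NE.
(A, C3): Player I can switch to B (2 → 6). Not NE.
(B, C1): Player I can switch to A (7 → 12). Not NE.
(B, C2): Player I can switch to A (3 → 8). Not NE.
(B, C3): Player I can switch to C (6 → 10). Not NE.
(D, C2): Player I gets 11, best alternative 8; Player II gets 12, best alternative 9. No profitable deviation — NE.
(The remaining 5 profiles each have a profitable deviation by the same check.)

Pure NE: (D, C2)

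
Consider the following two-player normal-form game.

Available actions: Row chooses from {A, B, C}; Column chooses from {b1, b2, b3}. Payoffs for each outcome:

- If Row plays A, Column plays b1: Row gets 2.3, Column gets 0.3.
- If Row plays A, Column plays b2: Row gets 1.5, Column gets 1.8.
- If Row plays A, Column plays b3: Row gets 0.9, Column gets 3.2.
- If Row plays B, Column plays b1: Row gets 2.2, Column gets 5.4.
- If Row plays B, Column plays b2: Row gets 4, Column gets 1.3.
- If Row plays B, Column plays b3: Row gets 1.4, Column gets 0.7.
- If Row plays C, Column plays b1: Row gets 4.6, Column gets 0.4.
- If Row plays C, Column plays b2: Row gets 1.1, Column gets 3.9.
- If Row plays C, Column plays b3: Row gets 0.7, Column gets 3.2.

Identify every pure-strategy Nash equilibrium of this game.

Row against b1: payoffs 2.3, 2.2, 4.6 → best response C.
Row against b2: payoffs 1.5, 4, 1.1 → best response B.
Row against b3: payoffs 0.9, 1.4, 0.7 → best response B.
Column against A: payoffs 0.3, 1.8, 3.2 → best response b3.
Column against B: payoffs 5.4, 1.3, 0.7 → best response b1.
Column against C: payoffs 0.4, 3.9, 3.2 → best response b2.
No profile is a mutual best response for all players.

none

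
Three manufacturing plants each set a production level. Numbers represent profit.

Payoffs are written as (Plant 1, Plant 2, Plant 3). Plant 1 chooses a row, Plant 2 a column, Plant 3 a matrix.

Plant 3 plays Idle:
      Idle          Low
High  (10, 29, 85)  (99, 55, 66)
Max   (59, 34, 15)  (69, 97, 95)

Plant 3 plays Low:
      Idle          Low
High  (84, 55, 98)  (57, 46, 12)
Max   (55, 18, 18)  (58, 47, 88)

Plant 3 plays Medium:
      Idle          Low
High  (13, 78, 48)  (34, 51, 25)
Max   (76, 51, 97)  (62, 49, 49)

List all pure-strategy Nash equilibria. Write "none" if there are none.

Pure-strategy Nash equilibria: (High, Idle, Low), (High, Low, Idle), (Max, Idle, Medium)

For each player, find the best response to each opponent profile; mutual best responses are the pure NE.
Plant 1 against (Idle, Idle): payoffs 10, 59 → best response Max.
Plant 1 against (Idle, Low): payoffs 84, 55 → best response High.
Plant 1 against (Idle, Medium): payoffs 13, 76 → best response Max.
Plant 1 against (Low, Idle): payoffs 99, 69 → best response High.
Plant 1 against (Low, Low): payoffs 57, 58 → best response Max.
Plant 1 against (Low, Medium): payoffs 34, 62 → best response Max.
Plant 2 against (High, Idle): payoffs 29, 55 → best response Low.
Plant 2 against (High, Low): payoffs 55, 46 → best response Idle.
Plant 2 against (High, Medium): payoffs 78, 51 → best response Idle.
Plant 2 against (Max, Idle): payoffs 34, 97 → best response Low.
Plant 2 against (Max, Low): payoffs 18, 47 → best response Low.
Plant 2 against (Max, Medium): payoffs 51, 49 → best response Idle.
Plant 3 against (High, Idle): payoffs 85, 98, 48 → best response Low.
Plant 3 against (High, Low): payoffs 66, 12, 25 → best response Idle.
Plant 3 against (Max, Idle): payoffs 15, 18, 97 → best response Medium.
Plant 3 against (Max, Low): payoffs 95, 88, 49 → best response Idle.
Mutual best responses: (High, Idle, Low); (High, Low, Idle); (Max, Idle, Medium).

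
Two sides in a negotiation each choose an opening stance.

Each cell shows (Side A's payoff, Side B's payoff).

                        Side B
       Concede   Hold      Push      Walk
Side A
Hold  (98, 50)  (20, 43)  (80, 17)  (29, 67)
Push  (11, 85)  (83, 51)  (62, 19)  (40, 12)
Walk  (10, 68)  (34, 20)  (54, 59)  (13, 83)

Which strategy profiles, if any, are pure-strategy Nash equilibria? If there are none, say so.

Side A against Concede: payoffs 98, 11, 10 → best response Hold.
Side A against Hold: payoffs 20, 83, 34 → best response Push.
Side A against Push: payoffs 80, 62, 54 → best response Hold.
Side A against Walk: payoffs 29, 40, 13 → best response Push.
Side B against Hold: payoffs 50, 43, 17, 67 → best response Walk.
Side B against Push: payoffs 85, 51, 19, 12 → best response Concede.
Side B against Walk: payoffs 68, 20, 59, 83 → best response Walk.
No profile is a mutual best response for all players.

No pure-strategy Nash equilibrium.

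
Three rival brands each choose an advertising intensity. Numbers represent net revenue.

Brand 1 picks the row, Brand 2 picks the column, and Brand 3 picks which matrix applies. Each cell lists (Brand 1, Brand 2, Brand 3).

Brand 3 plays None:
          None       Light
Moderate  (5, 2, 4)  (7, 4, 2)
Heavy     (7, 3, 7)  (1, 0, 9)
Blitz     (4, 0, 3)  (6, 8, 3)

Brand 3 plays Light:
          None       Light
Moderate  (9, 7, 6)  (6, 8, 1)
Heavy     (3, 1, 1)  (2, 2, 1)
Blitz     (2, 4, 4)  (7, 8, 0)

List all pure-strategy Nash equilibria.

Check each profile: it is a Nash equilibrium iff no player can strictly gain by switching unilaterally.
(Moderate, None, None): Brand 1 can switch to Heavy (5 → 7). Not NE.
(Moderate, None, Light): Brand 2 can switch to Light (7 → 8). Not NE.
(Moderate, Light, None): Brand 1 gets 7, best alternative 6; Brand 2 gets 4, best alternative 2; Brand 3 gets 2, best alternative 1. No profitable deviation — NE.
(Moderate, Light, Light): Brand 1 can switch to Blitz (6 → 7). Not NE.
(Heavy, None, None): Brand 1 gets 7, best alternative 5; Brand 2 gets 3, best alternative 0; Brand 3 gets 7, best alternative 1. No profitable deviation — NE.
(Heavy, None, Light): Brand 1 can switch to Moderate (3 → 9). Not NE.
(Heavy, Light, None): Brand 1 can switch to Moderate (1 → 7). Not NE.
(Heavy, Light, Light): Brand 1 can switch to Moderate (2 → 6). Not NE.
(Blitz, None, None): Brand 1 can switch to Moderate (4 → 5). Not NE.
(Blitz, None, Light): Brand 1 can switch to Moderate (2 → 9). Not NE.
(Blitz, Light, None): Brand 1 can switch to Moderate (6 → 7). Not NE.
(Blitz, Light, Light): Brand 3 can switch to None (0 → 3). Not NE.

Pure-strategy Nash equilibria: (Moderate, Light, None); (Heavy, None, None)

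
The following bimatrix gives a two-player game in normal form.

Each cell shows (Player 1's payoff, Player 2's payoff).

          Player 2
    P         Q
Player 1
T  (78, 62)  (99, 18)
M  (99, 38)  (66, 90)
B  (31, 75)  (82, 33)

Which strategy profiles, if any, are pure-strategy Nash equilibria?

Mark each player's best response to every combination of opponents' strategies; a profile where every player is best-responding is a pure Nash equilibrium.
Player 1 against P: payoffs 78, 99, 31 → best response M.
Player 1 against Q: payoffs 99, 66, 82 → best response T.
Player 2 against T: payoffs 62, 18 → best response P.
Player 2 against M: payoffs 38, 90 → best response Q.
Player 2 against B: payoffs 75, 33 → best response P.
No profile is a mutual best response for all players.

There is no pure-strategy Nash equilibrium.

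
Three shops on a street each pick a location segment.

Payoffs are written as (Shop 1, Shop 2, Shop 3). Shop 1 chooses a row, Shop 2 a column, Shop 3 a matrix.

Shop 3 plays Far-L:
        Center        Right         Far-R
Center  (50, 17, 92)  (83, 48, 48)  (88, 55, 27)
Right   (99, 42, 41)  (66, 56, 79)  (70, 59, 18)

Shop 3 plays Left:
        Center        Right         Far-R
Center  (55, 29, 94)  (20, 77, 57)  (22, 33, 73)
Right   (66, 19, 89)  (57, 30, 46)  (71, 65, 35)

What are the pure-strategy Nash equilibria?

(Center, Center, Far-L): Shop 1 can switch to Right (50 → 99). Not NE.
(Center, Center, Left): Shop 1 can switch to Right (55 → 66). Not NE.
(Center, Right, Far-L): Shop 2 can switch to Far-R (48 → 55). Not NE.
(Center, Right, Left): Shop 1 can switch to Right (20 → 57). Not NE.
(Center, Far-R, Far-L): Shop 3 can switch to Left (27 → 73). Not NE.
(Center, Far-R, Left): Shop 1 can switch to Right (22 → 71). Not NE.
(Right, Far-R, Left): Shop 1 gets 71, best alternative 22; Shop 2 gets 65, best alternative 30; Shop 3 gets 35, best alternative 18. No profitable deviation — NE.
(The remaining 5 profiles each have a profitable deviation by the same check.)

Pure NE: (Right, Far-R, Left)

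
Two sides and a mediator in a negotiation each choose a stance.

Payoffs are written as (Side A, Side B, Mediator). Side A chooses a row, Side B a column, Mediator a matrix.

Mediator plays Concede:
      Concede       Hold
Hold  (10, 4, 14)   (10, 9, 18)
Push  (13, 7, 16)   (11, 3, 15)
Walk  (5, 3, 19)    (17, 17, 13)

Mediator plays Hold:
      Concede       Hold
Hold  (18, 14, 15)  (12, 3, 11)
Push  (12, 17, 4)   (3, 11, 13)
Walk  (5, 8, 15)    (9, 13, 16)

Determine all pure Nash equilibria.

Side A against (Concede, Concede): payoffs 10, 13, 5 → best response Push.
Side A against (Concede, Hold): payoffs 18, 12, 5 → best response Hold.
Side A against (Hold, Concede): payoffs 10, 11, 17 → best response Walk.
Side A against (Hold, Hold): payoffs 12, 3, 9 → best response Hold.
Side B against (Hold, Concede): payoffs 4, 9 → best response Hold.
Side B against (Hold, Hold): payoffs 14, 3 → best response Concede.
Side B against (Push, Concede): payoffs 7, 3 → best response Concede.
Side B against (Push, Hold): payoffs 17, 11 → best response Concede.
Side B against (Walk, Concede): payoffs 3, 17 → best response Hold.
Side B against (Walk, Hold): payoffs 8, 13 → best response Hold.
Mediator against (Hold, Concede): payoffs 14, 15 → best response Hold.
Mediator against (Hold, Hold): payoffs 18, 11 → best response Concede.
Mediator against (Push, Concede): payoffs 16, 4 → best response Concede.
Mediator against (Push, Hold): payoffs 15, 13 → best response Concede.
Mediator against (Walk, Concede): payoffs 19, 15 → best response Concede.
Mediator against (Walk, Hold): payoffs 13, 16 → best response Hold.
Mutual best responses: (Hold, Concede, Hold); (Push, Concede, Concede).

(Hold, Concede, Hold), (Push, Concede, Concede)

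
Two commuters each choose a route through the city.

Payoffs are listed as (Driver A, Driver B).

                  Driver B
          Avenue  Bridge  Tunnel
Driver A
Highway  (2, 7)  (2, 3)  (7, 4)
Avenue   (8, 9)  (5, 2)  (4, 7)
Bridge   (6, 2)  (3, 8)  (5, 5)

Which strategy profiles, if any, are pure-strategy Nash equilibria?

The unique pure-strategy Nash equilibrium is (Avenue, Avenue).

Mark each player's best response to every combination of opponents' strategies; a profile where every player is best-responding is a pure Nash equilibrium.
Driver A against Avenue: payoffs 2, 8, 6 → best response Avenue.
Driver A against Bridge: payoffs 2, 5, 3 → best response Avenue.
Driver A against Tunnel: payoffs 7, 4, 5 → best response Highway.
Driver B against Highway: payoffs 7, 3, 4 → best response Avenue.
Driver B against Avenue: payoffs 9, 2, 7 → best response Avenue.
Driver B against Bridge: payoffs 2, 8, 5 → best response Bridge.
Mutual best responses: (Avenue, Avenue).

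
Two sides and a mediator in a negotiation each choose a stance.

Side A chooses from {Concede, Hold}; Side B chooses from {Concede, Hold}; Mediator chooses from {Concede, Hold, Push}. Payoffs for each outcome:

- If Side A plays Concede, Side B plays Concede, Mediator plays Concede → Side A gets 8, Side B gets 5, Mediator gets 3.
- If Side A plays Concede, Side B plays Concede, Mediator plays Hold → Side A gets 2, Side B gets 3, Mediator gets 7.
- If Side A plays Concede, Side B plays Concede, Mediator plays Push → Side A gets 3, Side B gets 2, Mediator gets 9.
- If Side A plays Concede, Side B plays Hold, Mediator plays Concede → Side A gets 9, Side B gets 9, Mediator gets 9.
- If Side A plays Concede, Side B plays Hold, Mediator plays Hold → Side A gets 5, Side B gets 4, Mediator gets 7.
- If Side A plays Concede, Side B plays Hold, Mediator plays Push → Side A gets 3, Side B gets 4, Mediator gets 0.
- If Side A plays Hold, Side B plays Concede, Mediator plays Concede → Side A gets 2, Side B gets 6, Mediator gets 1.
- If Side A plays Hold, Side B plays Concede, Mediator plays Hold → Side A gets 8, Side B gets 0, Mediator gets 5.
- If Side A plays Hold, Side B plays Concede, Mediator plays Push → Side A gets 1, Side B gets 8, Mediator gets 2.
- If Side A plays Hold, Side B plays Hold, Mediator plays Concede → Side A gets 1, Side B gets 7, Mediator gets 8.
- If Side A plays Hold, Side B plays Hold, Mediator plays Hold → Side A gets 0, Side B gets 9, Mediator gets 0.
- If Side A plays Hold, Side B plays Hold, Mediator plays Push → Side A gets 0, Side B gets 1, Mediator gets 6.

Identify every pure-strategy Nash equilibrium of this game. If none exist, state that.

The unique pure-strategy Nash equilibrium is (Concede, Hold, Concede).

(Concede, Concede, Concede): Side B can switch to Hold (5 → 9). Not NE.
(Concede, Concede, Hold): Side A can switch to Hold (2 → 8). Not NE.
(Concede, Concede, Push): Side B can switch to Hold (2 → 4). Not NE.
(Concede, Hold, Concede): Side A gets 9, best alternative 1; Side B gets 9, best alternative 5; Mediator gets 9, best alternative 7. No profitable deviation — NE.
(Concede, Hold, Hold): Mediator can switch to Concede (7 → 9). Not NE.
(Concede, Hold, Push): Mediator can switch to Concede (0 → 9). Not NE.
(Hold, Concede, Concede): Side A can switch to Concede (2 → 8). Not NE.
(Hold, Concede, Hold): Side B can switch to Hold (0 → 9). Not NE.
(Hold, Concede, Push): Side A can switch to Concede (1 → 3). Not NE.
(Hold, Hold, Concede): Side A can switch to Concede (1 → 9). Not NE.
(Hold, Hold, Hold): Side A can switch to Concede (0 → 5). Not NE.
(Hold, Hold, Push): Side A can switch to Concede (0 → 3). Not NE.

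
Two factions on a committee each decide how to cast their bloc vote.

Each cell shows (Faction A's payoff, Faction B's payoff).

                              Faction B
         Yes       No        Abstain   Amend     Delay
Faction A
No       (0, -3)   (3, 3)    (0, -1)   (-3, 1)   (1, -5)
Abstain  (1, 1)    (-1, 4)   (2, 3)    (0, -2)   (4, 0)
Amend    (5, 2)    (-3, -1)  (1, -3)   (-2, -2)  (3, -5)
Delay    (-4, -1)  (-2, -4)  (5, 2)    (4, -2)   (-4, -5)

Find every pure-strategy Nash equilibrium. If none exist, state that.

Faction A against Yes: payoffs 0, 1, 5, -4 → best response Amend.
Faction A against No: payoffs 3, -1, -3, -2 → best response No.
Faction A against Abstain: payoffs 0, 2, 1, 5 → best response Delay.
Faction A against Amend: payoffs -3, 0, -2, 4 → best response Delay.
Faction A against Delay: payoffs 1, 4, 3, -4 → best response Abstain.
Faction B against No: payoffs -3, 3, -1, 1, -5 → best response No.
Faction B against Abstain: payoffs 1, 4, 3, -2, 0 → best response No.
Faction B against Amend: payoffs 2, -1, -3, -2, -5 → best response Yes.
Faction B against Delay: payoffs -1, -4, 2, -2, -5 → best response Abstain.
Mutual best responses: (No, No); (Amend, Yes); (Delay, Abstain).

(No, No) and (Amend, Yes) and (Delay, Abstain)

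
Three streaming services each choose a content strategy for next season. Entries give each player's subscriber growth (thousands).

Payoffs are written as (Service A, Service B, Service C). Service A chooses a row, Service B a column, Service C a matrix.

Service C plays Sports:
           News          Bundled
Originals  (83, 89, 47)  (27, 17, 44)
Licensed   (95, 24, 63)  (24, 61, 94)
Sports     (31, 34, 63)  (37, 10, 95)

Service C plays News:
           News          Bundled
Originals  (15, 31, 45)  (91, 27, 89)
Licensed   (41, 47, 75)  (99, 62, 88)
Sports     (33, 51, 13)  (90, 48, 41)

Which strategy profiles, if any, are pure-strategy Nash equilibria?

Mark each player's best response to every combination of opponents' strategies; a profile where every player is best-responding is a pure Nash equilibrium.
Service A against (News, Sports): payoffs 83, 95, 31 → best response Licensed.
Service A against (News, News): payoffs 15, 41, 33 → best response Licensed.
Service A against (Bundled, Sports): payoffs 27, 24, 37 → best response Sports.
Service A against (Bundled, News): payoffs 91, 99, 90 → best response Licensed.
Service B against (Originals, Sports): payoffs 89, 17 → best response News.
Service B against (Originals, News): payoffs 31, 27 → best response News.
Service B against (Licensed, Sports): payoffs 24, 61 → best response Bundled.
Service B against (Licensed, News): payoffs 47, 62 → best response Bundled.
Service B against (Sports, Sports): payoffs 34, 10 → best response News.
Service B against (Sports, News): payoffs 51, 48 → best response News.
Service C against (Originals, News): payoffs 47, 45 → best response Sports.
Service C against (Originals, Bundled): payoffs 44, 89 → best response News.
Service C against (Licensed, News): payoffs 63, 75 → best response News.
Service C against (Licensed, Bundled): payoffs 94, 88 → best response Sports.
Service C against (Sports, News): payoffs 63, 13 → best response Sports.
Service C against (Sports, Bundled): payoffs 95, 41 → best response Sports.
No profile is a mutual best response for all players.

none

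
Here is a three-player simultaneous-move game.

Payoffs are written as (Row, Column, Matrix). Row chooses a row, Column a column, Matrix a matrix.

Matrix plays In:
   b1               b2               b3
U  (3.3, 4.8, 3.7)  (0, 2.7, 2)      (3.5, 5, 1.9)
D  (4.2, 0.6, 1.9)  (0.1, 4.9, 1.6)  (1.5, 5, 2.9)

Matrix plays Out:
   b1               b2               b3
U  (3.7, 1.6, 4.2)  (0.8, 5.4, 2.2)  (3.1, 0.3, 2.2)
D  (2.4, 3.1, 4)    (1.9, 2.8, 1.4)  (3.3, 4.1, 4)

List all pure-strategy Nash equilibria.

Check each profile: it is a Nash equilibrium iff no player can strictly gain by switching unilaterally.
(U, b1, In): Row can switch to D (3.3 → 4.2). Not NE.
(U, b1, Out): Column can switch to b2 (1.6 → 5.4). Not NE.
(U, b2, In): Row can switch to D (0 → 0.1). Not NE.
(U, b2, Out): Row can switch to D (0.8 → 1.9). Not NE.
(U, b3, In): Matrix can switch to Out (1.9 → 2.2). Not NE.
(U, b3, Out): Row can switch to D (3.1 → 3.3). Not NE.
(D, b1, In): Column can switch to b2 (0.6 → 4.9). Not NE.
(D, b1, Out): Row can switch to U (2.4 → 3.7). Not NE.
(D, b2, In): Column can switch to b3 (4.9 → 5). Not NE.
(D, b2, Out): Column can switch to b1 (2.8 → 3.1). Not NE.
(D, b3, Out): Row gets 3.3, best alternative 3.1; Column gets 4.1, best alternative 3.1; Matrix gets 4, best alternative 2.9. No profitable deviation — NE.
(The remaining 1 profile has a profitable deviation by the same check.)

The unique pure-strategy Nash equilibrium is (D, b3, Out).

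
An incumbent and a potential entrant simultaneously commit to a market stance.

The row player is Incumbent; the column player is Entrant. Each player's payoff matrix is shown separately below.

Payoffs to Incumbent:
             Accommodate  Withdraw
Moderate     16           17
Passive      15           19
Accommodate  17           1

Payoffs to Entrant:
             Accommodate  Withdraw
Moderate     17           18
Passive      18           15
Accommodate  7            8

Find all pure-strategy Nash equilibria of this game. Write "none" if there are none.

There is no pure-strategy Nash equilibrium.

(Moderate, Accommodate): Incumbent can switch to Accommodate (16 → 17). Not NE.
(Moderate, Withdraw): Incumbent can switch to Passive (17 → 19). Not NE.
(Passive, Accommodate): Incumbent can switch to Moderate (15 → 16). Not NE.
(Passive, Withdraw): Entrant can switch to Accommodate (15 → 18). Not NE.
(Accommodate, Accommodate): Entrant can switch to Withdraw (7 → 8). Not NE.
(Accommodate, Withdraw): Incumbent can switch to Moderate (1 → 17). Not NE.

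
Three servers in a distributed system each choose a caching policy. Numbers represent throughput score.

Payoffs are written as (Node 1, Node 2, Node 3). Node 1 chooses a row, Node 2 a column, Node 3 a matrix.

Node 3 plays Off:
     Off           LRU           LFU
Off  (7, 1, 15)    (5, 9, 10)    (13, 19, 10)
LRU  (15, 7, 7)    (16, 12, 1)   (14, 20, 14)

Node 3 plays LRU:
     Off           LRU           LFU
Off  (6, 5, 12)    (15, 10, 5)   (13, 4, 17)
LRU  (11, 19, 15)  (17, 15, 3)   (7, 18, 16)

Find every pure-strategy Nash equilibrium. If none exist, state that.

Pure NE: (LRU, Off, LRU)

(Off, Off, Off): Node 1 can switch to LRU (7 → 15). Not NE.
(Off, Off, LRU): Node 1 can switch to LRU (6 → 11). Not NE.
(Off, LRU, Off): Node 1 can switch to LRU (5 → 16). Not NE.
(Off, LRU, LRU): Node 1 can switch to LRU (15 → 17). Not NE.
(Off, LFU, Off): Node 1 can switch to LRU (13 → 14). Not NE.
(Off, LFU, LRU): Node 2 can switch to Off (4 → 5). Not NE.
(LRU, Off, LRU): Node 1 gets 11, best alternative 6; Node 2 gets 19, best alternative 18; Node 3 gets 15, best alternative 7. No profitable deviation — NE.
(The remaining 5 profiles each have a profitable deviation by the same check.)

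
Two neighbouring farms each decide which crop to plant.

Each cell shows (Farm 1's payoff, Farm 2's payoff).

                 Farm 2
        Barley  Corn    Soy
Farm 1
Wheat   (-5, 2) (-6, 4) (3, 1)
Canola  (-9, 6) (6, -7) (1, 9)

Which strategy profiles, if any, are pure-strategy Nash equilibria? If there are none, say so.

(Wheat, Barley): Farm 2 can switch to Corn (2 → 4). Not NE.
(Wheat, Corn): Farm 1 can switch to Canola (-6 → 6). Not NE.
(Wheat, Soy): Farm 2 can switch to Barley (1 → 2). Not NE.
(Canola, Barley): Farm 1 can switch to Wheat (-9 → -5). Not NE.
(Canola, Corn): Farm 2 can switch to Barley (-7 → 6). Not NE.
(Canola, Soy): Farm 1 can switch to Wheat (1 → 3). Not NE.

No pure-strategy Nash equilibrium.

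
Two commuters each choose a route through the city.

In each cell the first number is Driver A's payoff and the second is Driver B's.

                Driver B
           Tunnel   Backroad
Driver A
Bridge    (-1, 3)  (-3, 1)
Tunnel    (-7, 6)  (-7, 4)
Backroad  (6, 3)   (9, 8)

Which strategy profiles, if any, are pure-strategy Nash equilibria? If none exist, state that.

The unique pure-strategy Nash equilibrium is (Backroad, Backroad).

Driver A against Tunnel: payoffs -1, -7, 6 → best response Backroad.
Driver A against Backroad: payoffs -3, -7, 9 → best response Backroad.
Driver B against Bridge: payoffs 3, 1 → best response Tunnel.
Driver B against Tunnel: payoffs 6, 4 → best response Tunnel.
Driver B against Backroad: payoffs 3, 8 → best response Backroad.
Mutual best responses: (Backroad, Backroad).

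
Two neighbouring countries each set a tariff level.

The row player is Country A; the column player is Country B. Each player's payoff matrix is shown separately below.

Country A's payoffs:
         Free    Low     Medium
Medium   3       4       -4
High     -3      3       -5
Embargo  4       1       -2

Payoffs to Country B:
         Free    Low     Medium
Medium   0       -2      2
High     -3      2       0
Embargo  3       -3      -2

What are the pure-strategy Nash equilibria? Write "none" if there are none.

For each player, find the best response to each opponent profile; mutual best responses are the pure NE.
Country A against Free: payoffs 3, -3, 4 → best response Embargo.
Country A against Low: payoffs 4, 3, 1 → best response Medium.
Country A against Medium: payoffs -4, -5, -2 → best response Embargo.
Country B against Medium: payoffs 0, -2, 2 → best response Medium.
Country B against High: payoffs -3, 2, 0 → best response Low.
Country B against Embargo: payoffs 3, -3, -2 → best response Free.
Mutual best responses: (Embargo, Free).

(Embargo, Free)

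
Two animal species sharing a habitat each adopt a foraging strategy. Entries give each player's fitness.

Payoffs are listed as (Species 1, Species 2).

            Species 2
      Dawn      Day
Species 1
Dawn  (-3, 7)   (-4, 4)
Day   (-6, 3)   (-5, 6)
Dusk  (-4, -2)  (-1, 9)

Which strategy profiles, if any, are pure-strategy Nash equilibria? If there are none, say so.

For each player, find the best response to each opponent profile; mutual best responses are the pure NE.
Species 1 against Dawn: payoffs -3, -6, -4 → best response Dawn.
Species 1 against Day: payoffs -4, -5, -1 → best response Dusk.
Species 2 against Dawn: payoffs 7, 4 → best response Dawn.
Species 2 against Day: payoffs 3, 6 → best response Day.
Species 2 against Dusk: payoffs -2, 9 → best response Day.
Mutual best responses: (Dawn, Dawn); (Dusk, Day).

The pure Nash equilibria are (Dawn, Dawn); (Dusk, Day).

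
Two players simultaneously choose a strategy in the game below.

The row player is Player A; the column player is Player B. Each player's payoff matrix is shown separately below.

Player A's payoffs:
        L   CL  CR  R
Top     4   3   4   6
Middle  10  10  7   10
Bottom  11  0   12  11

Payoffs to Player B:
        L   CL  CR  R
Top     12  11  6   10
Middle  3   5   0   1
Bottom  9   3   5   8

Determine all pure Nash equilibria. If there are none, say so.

(Top, L): Player A can switch to Middle (4 → 10). Not NE.
(Top, CL): Player A can switch to Middle (3 → 10). Not NE.
(Top, CR): Player A can switch to Middle (4 → 7). Not NE.
(Top, R): Player A can switch to Middle (6 → 10). Not NE.
(Middle, L): Player A can switch to Bottom (10 → 11). Not NE.
(Middle, CL): Player A gets 10, best alternative 3; Player B gets 5, best alternative 3. No profitable deviation — NE.
(Middle, CR): Player A can switch to Bottom (7 → 12). Not NE.
(Bottom, L): Player A gets 11, best alternative 10; Player B gets 9, best alternative 8. No profitable deviation — NE.
(The remaining 4 profiles each have a profitable deviation by the same check.)

Pure-strategy Nash equilibria: (Middle, CL), (Bottom, L)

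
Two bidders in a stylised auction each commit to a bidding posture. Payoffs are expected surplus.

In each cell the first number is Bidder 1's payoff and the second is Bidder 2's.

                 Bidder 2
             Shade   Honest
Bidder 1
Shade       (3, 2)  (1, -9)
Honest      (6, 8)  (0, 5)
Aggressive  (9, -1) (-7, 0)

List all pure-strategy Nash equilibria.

This game has no pure Nash equilibrium.

(Shade, Shade): Bidder 1 can switch to Honest (3 → 6). Not NE.
(Shade, Honest): Bidder 2 can switch to Shade (-9 → 2). Not NE.
(Honest, Shade): Bidder 1 can switch to Aggressive (6 → 9). Not NE.
(Honest, Honest): Bidder 1 can switch to Shade (0 → 1). Not NE.
(Aggressive, Shade): Bidder 2 can switch to Honest (-1 → 0). Not NE.
(Aggressive, Honest): Bidder 1 can switch to Shade (-7 → 1). Not NE.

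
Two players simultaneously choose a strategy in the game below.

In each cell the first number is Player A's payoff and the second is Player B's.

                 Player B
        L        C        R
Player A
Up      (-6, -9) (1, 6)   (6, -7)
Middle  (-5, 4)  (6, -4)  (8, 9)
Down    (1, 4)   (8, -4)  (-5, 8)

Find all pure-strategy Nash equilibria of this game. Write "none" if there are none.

The unique pure-strategy Nash equilibrium is (Middle, R).

For each strategy profile, look for a profitable unilateral deviation.
(Up, L): Player A can switch to Middle (-6 → -5). Not NE.
(Up, C): Player A can switch to Middle (1 → 6). Not NE.
(Up, R): Player A can switch to Middle (6 → 8). Not NE.
(Middle, L): Player A can switch to Down (-5 → 1). Not NE.
(Middle, C): Player A can switch to Down (6 → 8). Not NE.
(Middle, R): Player A gets 8, best alternative 6; Player B gets 9, best alternative 4. No profitable deviation — NE.
(Down, L): Player B can switch to R (4 → 8). Not NE.
(Down, C): Player B can switch to L (-4 → 4). Not NE.
(Down, R): Player A can switch to Up (-5 → 6). Not NE.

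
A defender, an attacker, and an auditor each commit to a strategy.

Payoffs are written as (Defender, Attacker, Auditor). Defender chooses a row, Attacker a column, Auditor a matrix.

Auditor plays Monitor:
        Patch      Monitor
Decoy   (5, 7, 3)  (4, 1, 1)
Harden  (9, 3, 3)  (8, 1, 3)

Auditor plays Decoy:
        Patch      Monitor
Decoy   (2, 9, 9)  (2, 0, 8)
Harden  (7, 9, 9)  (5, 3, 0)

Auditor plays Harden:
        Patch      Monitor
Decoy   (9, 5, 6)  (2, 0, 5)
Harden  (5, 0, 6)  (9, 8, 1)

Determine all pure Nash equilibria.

(Decoy, Patch, Monitor): Defender can switch to Harden (5 → 9). Not NE.
(Decoy, Patch, Decoy): Defender can switch to Harden (2 → 7). Not NE.
(Decoy, Patch, Harden): Auditor can switch to Decoy (6 → 9). Not NE.
(Decoy, Monitor, Monitor): Defender can switch to Harden (4 → 8). Not NE.
(Decoy, Monitor, Decoy): Defender can switch to Harden (2 → 5). Not NE.
(Decoy, Monitor, Harden): Defender can switch to Harden (2 → 9). Not NE.
(Harden, Patch, Monitor): Auditor can switch to Decoy (3 → 9). Not NE.
(Harden, Patch, Decoy): Defender gets 7, best alternative 2; Attacker gets 9, best alternative 3; Auditor gets 9, best alternative 6. No profitable deviation — NE.
(Harden, Patch, Harden): Defender can switch to Decoy (5 → 9). Not NE.
(Harden, Monitor, Monitor): Attacker can switch to Patch (1 → 3). Not NE.
(Harden, Monitor, Decoy): Attacker can switch to Patch (3 → 9). Not NE.
(Harden, Monitor, Harden): Auditor can switch to Monitor (1 → 3). Not NE.

(Harden, Patch, Decoy)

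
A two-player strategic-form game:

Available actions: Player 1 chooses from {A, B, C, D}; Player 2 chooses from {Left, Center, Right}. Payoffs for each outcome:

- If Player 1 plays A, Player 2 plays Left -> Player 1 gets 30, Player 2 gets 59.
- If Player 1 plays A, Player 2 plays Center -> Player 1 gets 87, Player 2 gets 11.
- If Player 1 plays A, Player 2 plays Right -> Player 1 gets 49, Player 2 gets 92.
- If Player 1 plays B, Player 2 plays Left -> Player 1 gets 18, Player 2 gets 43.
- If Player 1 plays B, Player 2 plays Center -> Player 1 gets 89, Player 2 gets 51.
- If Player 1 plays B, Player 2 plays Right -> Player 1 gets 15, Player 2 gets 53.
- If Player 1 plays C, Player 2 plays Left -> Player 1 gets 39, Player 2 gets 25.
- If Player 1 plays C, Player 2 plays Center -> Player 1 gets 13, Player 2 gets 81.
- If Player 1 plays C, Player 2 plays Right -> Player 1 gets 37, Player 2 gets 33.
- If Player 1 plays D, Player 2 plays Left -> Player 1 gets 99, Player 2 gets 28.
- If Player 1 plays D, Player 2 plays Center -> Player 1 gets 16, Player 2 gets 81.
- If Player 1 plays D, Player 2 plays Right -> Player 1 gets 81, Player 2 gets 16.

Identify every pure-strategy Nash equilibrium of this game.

For each strategy profile, look for a profitable unilateral deviation.
(A, Left): Player 1 can switch to C (30 → 39). Not NE.
(A, Center): Player 1 can switch to B (87 → 89). Not NE.
(A, Right): Player 1 can switch to D (49 → 81). Not NE.
(B, Left): Player 1 can switch to A (18 → 30). Not NE.
(B, Center): Player 2 can switch to Right (51 → 53). Not NE.
(B, Right): Player 1 can switch to A (15 → 49). Not NE.
(C, Left): Player 1 can switch to D (39 → 99). Not NE.
(C, Center): Player 1 can switch to A (13 → 87). Not NE.
(The remaining 4 profiles each have a profitable deviation by the same check.)

This game has no pure Nash equilibrium.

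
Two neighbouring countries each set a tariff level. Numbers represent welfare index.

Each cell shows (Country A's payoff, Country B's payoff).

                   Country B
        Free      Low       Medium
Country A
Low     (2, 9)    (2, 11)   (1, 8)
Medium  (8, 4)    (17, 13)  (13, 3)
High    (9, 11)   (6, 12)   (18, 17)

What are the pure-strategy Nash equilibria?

(Medium, Low) and (High, Medium)

(Low, Free): Country A can switch to Medium (2 → 8). Not NE.
(Low, Low): Country A can switch to Medium (2 → 17). Not NE.
(Low, Medium): Country A can switch to Medium (1 → 13). Not NE.
(Medium, Free): Country A can switch to High (8 → 9). Not NE.
(Medium, Low): Country A gets 17, best alternative 6; Country B gets 13, best alternative 4. No profitable deviation — NE.
(Medium, Medium): Country A can switch to High (13 → 18). Not NE.
(High, Free): Country B can switch to Low (11 → 12). Not NE.
(High, Medium): Country A gets 18, best alternative 13; Country B gets 17, best alternative 12. No profitable deviation — NE.
(The remaining 1 profile has a profitable deviation by the same check.)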